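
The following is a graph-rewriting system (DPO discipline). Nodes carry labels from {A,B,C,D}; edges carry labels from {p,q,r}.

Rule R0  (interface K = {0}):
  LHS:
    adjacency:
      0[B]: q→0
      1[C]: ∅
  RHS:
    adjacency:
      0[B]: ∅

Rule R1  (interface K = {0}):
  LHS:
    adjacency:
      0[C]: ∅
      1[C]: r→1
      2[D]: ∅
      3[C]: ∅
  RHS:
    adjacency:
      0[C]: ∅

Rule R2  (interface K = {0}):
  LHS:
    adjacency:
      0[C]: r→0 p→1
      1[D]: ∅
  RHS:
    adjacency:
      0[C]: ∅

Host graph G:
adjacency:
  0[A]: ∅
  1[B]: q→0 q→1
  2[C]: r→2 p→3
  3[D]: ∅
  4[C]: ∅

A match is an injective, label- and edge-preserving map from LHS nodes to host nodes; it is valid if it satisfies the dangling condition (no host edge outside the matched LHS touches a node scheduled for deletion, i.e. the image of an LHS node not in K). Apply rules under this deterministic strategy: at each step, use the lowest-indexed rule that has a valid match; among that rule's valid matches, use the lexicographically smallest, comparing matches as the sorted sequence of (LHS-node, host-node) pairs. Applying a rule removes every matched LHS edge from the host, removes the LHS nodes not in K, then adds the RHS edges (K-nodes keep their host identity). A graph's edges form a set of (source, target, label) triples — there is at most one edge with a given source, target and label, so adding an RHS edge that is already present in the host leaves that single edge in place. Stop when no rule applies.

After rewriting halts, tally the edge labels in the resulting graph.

Answer: q:1

Derivation:
start.  V:5 E:4  edges: 1-q->0 1-q->1 2-r->2 2-p->3
1. fire R0 via {0↦1, 1↦4}  →  V:4 E:3  edges: 1-q->0 2-r->2 2-p->3
2. fire R2 via {0↦2, 1↦3}  →  V:3 E:1  edges: 1-q->0
halt: no rule applies after step 2
NF edges: [(1, 0, 'q')]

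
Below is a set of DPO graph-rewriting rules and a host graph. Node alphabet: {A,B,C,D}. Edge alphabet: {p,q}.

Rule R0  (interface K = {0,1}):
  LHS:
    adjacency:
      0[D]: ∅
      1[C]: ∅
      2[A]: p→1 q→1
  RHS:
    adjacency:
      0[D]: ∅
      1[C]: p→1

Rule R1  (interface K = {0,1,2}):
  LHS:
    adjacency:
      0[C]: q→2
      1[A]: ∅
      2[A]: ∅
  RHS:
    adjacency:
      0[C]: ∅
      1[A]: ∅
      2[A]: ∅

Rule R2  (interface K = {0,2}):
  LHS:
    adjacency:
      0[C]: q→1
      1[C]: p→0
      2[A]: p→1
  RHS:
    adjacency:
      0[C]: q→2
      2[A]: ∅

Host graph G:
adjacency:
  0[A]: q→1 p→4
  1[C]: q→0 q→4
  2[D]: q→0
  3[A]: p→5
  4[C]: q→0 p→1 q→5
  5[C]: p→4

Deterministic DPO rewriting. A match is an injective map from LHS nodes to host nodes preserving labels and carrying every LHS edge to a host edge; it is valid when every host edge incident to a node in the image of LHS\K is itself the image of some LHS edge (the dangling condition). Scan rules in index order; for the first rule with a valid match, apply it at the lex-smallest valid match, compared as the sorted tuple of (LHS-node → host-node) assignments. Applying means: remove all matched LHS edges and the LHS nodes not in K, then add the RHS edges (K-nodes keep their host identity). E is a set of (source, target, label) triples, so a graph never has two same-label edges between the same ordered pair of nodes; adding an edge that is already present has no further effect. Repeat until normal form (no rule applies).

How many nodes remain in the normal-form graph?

initial: |V|=6 |E|=10  E = 0-q->1 0-p->4 1-q->0 1-q->4 2-q->0 3-p->5 4-q->0 4-p->1 4-q->5 5-p->4
step 1: apply R1 at {0↦1, 1↦3, 2↦0}  → |V|=6 |E|=9  E = 0-q->1 0-p->4 1-q->4 2-q->0 3-p->5 4-q->0 4-p->1 4-q->5 5-p->4
step 2: apply R1 at {0↦4, 1↦3, 2↦0}  → |V|=6 |E|=8  E = 0-q->1 0-p->4 1-q->4 2-q->0 3-p->5 4-p->1 4-q->5 5-p->4
step 3: apply R2 at {0↦4, 1↦5, 2↦3}  → |V|=5 |E|=6  E = 0-q->1 0-p->4 1-q->4 2-q->0 4-p->1 4-q->3
step 4: apply R1 at {0↦4, 1↦0, 2↦3}  → |V|=5 |E|=5  E = 0-q->1 0-p->4 1-q->4 2-q->0 4-p->1
step 5: apply R2 at {0↦1, 1↦4, 2↦0}  → |V|=4 |E|=3  E = 0-q->1 1-q->0 2-q->0
step 6: apply R1 at {0↦1, 1↦3, 2↦0}  → |V|=4 |E|=2  E = 0-q->1 2-q->0
normal form: no rule applies after step 6
NF nodes: {0:A, 1:C, 2:D, 3:A}

Answer: 4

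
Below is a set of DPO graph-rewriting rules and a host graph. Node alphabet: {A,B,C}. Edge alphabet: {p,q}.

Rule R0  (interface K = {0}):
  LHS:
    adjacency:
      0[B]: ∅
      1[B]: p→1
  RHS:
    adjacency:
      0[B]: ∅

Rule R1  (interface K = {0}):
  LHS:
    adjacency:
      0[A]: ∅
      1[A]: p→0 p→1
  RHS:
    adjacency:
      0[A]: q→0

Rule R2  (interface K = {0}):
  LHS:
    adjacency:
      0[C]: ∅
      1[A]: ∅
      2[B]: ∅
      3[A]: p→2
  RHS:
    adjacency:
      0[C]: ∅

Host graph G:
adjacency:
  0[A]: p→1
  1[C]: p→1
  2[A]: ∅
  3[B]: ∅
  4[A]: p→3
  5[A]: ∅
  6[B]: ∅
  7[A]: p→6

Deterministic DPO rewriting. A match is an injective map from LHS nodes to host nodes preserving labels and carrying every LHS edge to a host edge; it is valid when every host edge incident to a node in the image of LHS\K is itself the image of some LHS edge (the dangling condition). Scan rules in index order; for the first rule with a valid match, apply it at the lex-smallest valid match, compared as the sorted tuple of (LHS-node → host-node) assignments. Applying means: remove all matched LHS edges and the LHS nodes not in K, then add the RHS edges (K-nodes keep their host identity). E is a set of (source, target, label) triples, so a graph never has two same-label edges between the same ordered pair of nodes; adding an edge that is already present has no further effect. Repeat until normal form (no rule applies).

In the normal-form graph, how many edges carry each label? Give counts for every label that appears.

start.  V:8 E:4  edges: 0-p->1 1-p->1 4-p->3 7-p->6
1. fire R2 via {0↦1, 1↦2, 2↦3, 3↦4}  →  V:5 E:3  edges: 0-p->1 1-p->1 7-p->6
2. fire R2 via {0↦1, 1↦5, 2↦6, 3↦7}  →  V:2 E:2  edges: 0-p->1 1-p->1
normal form: no rule applies after step 2
NF edges: [(0, 1, 'p'), (1, 1, 'p')]

Answer: p:2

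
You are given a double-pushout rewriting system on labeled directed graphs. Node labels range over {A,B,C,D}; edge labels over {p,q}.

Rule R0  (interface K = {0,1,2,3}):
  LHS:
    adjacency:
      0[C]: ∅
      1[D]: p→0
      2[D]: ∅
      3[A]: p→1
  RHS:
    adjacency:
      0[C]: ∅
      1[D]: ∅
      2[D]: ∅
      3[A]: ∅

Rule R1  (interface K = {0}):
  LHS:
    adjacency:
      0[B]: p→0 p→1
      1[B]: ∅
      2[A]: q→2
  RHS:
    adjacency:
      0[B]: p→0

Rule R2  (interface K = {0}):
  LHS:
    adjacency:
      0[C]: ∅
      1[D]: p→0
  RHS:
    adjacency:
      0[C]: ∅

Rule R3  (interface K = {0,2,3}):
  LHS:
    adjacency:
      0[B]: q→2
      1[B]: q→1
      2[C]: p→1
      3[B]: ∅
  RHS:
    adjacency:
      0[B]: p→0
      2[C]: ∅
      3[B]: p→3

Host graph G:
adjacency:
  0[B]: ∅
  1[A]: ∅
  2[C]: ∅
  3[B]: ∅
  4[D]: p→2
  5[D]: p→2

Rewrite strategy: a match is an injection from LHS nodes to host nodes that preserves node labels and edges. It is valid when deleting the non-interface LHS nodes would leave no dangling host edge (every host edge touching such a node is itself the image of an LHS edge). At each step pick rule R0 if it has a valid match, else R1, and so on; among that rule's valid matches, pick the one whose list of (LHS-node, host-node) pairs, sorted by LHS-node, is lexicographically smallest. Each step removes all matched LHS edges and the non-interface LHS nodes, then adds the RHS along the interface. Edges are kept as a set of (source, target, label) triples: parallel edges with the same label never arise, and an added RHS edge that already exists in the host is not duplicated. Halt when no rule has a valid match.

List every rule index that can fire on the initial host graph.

Answer: [R2]

Derivation:
R0: no valid match — LHS pattern not found
R1: no valid match — LHS pattern not found
R2: 2 valid matches — {0↦2, 1↦4}, {0↦2, 1↦5}
R3: no valid match — LHS pattern not found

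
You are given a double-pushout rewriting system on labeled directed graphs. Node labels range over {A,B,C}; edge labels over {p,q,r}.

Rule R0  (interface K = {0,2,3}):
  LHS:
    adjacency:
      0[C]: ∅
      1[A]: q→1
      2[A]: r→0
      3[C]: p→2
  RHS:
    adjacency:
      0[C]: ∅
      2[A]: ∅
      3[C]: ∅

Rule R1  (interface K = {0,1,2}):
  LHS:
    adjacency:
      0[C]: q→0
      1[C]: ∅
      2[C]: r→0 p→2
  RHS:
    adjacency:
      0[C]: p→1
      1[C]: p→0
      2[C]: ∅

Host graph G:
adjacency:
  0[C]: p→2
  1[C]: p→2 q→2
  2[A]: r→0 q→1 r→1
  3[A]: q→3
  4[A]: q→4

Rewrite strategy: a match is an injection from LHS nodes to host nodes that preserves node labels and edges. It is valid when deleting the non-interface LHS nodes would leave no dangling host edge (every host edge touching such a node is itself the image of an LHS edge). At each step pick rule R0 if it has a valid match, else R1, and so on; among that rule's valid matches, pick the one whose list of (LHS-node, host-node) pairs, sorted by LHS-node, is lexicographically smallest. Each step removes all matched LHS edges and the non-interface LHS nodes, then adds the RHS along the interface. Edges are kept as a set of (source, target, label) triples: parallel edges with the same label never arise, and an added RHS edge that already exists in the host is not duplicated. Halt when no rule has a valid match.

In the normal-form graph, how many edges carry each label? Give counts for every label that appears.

start.  V:5 E:8  edges: 0-p->2 1-p->2 1-q->2 2-r->0 2-q->1 2-r->1 3-q->3 4-q->4
1. fire R0 via {0↦0, 1↦3, 2↦2, 3↦1}  →  V:4 E:5  edges: 0-p->2 1-q->2 2-q->1 2-r->1 4-q->4
2. fire R0 via {0↦1, 1↦4, 2↦2, 3↦0}  →  V:3 E:2  edges: 1-q->2 2-q->1
halt: no rule applies after step 2
NF edges: [(1, 2, 'q'), (2, 1, 'q')]

Answer: q:2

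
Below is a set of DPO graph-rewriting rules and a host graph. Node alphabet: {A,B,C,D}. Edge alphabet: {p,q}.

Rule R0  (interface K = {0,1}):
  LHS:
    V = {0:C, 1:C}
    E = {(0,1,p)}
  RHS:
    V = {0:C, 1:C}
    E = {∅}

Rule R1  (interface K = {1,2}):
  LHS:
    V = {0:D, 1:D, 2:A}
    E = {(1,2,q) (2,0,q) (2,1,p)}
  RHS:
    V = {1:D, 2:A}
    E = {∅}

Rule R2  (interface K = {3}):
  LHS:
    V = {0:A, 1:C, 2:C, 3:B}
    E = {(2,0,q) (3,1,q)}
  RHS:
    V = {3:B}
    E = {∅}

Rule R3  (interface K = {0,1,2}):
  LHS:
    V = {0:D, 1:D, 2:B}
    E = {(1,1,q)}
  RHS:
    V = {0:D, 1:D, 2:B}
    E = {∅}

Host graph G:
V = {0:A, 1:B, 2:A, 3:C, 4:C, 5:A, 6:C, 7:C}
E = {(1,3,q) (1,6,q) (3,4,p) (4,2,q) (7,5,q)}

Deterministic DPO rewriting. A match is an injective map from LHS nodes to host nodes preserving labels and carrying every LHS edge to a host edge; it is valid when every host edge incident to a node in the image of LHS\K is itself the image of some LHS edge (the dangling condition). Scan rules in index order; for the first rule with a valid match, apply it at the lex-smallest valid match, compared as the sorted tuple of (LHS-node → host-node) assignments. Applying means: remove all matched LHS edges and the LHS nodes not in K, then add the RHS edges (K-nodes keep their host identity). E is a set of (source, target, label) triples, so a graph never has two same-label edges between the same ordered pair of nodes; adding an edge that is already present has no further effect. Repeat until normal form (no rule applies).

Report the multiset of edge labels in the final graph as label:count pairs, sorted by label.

Answer: (no edges)

Derivation:
[0] host  ⇒  8 nodes, 5 edges  {1-q->3 1-q->6 3-p->4 4-q->2 7-q->5}
[1] R0 @ {0↦3, 1↦4}  ⇒  8 nodes, 4 edges  {1-q->3 1-q->6 4-q->2 7-q->5}
[2] R2 @ {0↦2, 1↦3, 2↦4, 3↦1}  ⇒  5 nodes, 2 edges  {1-q->6 7-q->5}
[3] R2 @ {0↦5, 1↦6, 2↦7, 3↦1}  ⇒  2 nodes, 0 edges  {∅}
final graph: no rule applies after step 3
NF edges: []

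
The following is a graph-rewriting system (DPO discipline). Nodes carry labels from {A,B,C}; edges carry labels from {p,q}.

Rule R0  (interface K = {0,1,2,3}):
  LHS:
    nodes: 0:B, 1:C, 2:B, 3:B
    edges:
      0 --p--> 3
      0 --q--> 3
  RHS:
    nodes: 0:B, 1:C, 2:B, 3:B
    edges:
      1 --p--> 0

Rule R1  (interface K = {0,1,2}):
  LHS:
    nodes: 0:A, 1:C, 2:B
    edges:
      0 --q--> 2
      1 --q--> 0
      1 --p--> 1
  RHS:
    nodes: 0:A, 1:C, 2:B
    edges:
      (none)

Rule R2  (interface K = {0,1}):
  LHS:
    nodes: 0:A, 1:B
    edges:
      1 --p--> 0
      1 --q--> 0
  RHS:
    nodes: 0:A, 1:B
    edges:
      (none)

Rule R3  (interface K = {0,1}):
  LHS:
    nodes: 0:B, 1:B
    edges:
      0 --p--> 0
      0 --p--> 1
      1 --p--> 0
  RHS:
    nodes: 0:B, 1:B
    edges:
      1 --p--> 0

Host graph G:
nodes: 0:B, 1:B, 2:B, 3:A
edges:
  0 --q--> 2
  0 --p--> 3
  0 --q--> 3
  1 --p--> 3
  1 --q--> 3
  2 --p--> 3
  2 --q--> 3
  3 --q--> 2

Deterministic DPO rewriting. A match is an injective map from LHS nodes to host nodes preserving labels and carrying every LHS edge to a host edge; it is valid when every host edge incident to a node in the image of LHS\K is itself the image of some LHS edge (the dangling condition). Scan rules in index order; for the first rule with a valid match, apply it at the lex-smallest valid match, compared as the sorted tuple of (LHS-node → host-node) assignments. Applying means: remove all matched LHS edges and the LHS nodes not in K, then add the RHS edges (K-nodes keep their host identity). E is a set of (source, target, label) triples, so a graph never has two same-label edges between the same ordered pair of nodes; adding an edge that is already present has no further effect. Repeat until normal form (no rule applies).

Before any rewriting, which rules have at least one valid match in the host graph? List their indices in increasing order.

R0: no valid match — LHS pattern not found
R1: no valid match — LHS pattern not found
R2: 3 valid matches — {0↦3, 1↦0}, {0↦3, 1↦1}, {0↦3, 1↦2}
R3: no valid match — LHS pattern not found

Answer: [R2]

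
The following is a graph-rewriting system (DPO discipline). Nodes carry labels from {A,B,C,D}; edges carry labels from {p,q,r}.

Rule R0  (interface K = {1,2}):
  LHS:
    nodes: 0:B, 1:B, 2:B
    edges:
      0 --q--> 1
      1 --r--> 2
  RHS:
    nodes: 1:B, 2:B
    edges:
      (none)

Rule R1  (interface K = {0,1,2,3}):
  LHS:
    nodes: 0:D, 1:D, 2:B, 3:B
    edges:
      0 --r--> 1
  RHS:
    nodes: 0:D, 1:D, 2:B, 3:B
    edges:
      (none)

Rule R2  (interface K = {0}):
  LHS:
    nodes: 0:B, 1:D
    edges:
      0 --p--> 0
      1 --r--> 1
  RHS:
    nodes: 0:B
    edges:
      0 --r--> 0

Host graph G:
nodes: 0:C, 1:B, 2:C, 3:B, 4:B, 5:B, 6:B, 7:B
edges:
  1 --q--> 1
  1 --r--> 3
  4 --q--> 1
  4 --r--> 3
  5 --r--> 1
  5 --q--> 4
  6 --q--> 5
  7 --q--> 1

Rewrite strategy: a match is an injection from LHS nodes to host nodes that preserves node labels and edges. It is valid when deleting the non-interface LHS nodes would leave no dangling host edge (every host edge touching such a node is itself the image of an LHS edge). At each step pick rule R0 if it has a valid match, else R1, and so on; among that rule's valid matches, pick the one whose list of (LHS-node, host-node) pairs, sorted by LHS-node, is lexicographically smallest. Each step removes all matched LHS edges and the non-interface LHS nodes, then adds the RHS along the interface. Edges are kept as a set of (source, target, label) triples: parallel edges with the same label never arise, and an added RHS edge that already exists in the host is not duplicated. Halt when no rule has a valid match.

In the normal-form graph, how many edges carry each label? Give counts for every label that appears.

Answer: q:2

Steps:
[0] host  ⇒  8 nodes, 8 edges  {1-q->1 1-r->3 4-q->1 4-r->3 5-r->1 5-q->4 6-q->5 7-q->1}
[1] R0 @ {0↦6, 1↦5, 2↦1}  ⇒  7 nodes, 6 edges  {1-q->1 1-r->3 4-q->1 4-r->3 5-q->4 7-q->1}
[2] R0 @ {0↦5, 1↦4, 2↦3}  ⇒  6 nodes, 4 edges  {1-q->1 1-r->3 4-q->1 7-q->1}
[3] R0 @ {0↦4, 1↦1, 2↦3}  ⇒  5 nodes, 2 edges  {1-q->1 7-q->1}
normal form: no rule applies after step 3
NF edges: [(1, 1, 'q'), (7, 1, 'q')]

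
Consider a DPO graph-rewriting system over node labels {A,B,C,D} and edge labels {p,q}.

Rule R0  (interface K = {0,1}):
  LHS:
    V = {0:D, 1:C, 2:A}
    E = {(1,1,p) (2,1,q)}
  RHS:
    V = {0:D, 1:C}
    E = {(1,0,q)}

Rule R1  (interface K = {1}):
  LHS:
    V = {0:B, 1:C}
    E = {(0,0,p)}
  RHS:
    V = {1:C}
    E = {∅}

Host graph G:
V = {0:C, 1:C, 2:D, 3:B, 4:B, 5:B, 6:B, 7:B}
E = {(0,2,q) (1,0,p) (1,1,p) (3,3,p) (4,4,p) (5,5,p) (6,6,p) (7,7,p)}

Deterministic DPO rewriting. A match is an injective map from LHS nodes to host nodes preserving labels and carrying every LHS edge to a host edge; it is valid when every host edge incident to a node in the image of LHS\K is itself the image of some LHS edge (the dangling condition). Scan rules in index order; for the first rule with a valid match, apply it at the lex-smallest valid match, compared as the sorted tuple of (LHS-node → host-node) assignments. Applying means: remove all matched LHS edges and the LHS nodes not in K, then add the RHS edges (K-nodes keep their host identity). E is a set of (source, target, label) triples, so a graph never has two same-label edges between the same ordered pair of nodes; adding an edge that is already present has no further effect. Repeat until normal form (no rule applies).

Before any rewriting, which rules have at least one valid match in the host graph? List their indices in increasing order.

Answer: [R1]

Derivation:
R0: no valid match — LHS pattern not found
R1: 10 valid matches — {0↦3, 1↦0}, {0↦3, 1↦1}, {0↦4, 1↦0} (+7 more)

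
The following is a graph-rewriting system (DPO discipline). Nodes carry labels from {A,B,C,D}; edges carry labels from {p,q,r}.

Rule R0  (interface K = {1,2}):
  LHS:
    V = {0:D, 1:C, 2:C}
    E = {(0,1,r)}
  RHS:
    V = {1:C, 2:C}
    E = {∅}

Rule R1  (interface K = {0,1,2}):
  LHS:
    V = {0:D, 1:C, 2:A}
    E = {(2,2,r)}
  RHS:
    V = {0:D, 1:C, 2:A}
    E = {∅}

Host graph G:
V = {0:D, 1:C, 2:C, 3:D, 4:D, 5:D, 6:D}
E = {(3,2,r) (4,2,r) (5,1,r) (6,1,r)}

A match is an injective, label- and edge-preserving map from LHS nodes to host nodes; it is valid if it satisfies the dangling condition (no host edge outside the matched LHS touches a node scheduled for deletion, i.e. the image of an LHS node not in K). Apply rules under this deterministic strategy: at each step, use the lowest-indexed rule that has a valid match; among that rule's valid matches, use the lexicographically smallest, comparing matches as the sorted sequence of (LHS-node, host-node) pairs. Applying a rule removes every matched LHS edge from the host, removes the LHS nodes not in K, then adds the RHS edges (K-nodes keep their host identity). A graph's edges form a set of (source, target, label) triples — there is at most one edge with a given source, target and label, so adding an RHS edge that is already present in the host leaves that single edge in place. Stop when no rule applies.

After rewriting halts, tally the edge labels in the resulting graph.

start.  V:7 E:4  edges: 3-r->2 4-r->2 5-r->1 6-r->1
1. fire R0 via {0↦3, 1↦2, 2↦1}  →  V:6 E:3  edges: 4-r->2 5-r->1 6-r->1
2. fire R0 via {0↦4, 1↦2, 2↦1}  →  V:5 E:2  edges: 5-r->1 6-r->1
3. fire R0 via {0↦5, 1↦1, 2↦2}  →  V:4 E:1  edges: 6-r->1
4. fire R0 via {0↦6, 1↦1, 2↦2}  →  V:3 E:0  edges: ∅
halt: no rule applies after step 4
NF edges: []

Answer: (no edges)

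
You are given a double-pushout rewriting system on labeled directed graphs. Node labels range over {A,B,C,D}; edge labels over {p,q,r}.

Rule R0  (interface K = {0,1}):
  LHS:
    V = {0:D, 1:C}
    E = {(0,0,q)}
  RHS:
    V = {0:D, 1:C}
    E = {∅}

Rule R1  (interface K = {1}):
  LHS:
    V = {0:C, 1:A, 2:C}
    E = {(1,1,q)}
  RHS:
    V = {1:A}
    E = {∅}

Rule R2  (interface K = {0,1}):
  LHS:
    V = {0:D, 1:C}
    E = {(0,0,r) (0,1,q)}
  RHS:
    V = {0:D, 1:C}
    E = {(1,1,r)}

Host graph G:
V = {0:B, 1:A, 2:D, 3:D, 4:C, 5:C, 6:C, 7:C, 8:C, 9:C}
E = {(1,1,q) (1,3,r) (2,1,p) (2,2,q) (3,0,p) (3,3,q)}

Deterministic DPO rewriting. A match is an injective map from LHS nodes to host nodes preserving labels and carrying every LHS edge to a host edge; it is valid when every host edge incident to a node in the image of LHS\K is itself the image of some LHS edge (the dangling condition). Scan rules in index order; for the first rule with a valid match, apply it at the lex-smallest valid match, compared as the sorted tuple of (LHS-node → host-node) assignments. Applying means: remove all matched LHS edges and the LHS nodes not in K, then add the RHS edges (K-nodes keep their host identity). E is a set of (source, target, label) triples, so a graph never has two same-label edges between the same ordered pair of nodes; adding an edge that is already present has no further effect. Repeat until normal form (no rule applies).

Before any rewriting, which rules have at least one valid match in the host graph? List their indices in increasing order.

Answer: [R0,R1]

Steps:
R0: 12 valid matches — {0↦2, 1↦4}, {0↦2, 1↦5}, {0↦2, 1↦6} (+9 more)
R1: 30 valid matches — {0↦4, 1↦1, 2↦5}, {0↦4, 1↦1, 2↦6}, {0↦4, 1↦1, 2↦7} (+27 more)
R2: no valid match — LHS pattern not found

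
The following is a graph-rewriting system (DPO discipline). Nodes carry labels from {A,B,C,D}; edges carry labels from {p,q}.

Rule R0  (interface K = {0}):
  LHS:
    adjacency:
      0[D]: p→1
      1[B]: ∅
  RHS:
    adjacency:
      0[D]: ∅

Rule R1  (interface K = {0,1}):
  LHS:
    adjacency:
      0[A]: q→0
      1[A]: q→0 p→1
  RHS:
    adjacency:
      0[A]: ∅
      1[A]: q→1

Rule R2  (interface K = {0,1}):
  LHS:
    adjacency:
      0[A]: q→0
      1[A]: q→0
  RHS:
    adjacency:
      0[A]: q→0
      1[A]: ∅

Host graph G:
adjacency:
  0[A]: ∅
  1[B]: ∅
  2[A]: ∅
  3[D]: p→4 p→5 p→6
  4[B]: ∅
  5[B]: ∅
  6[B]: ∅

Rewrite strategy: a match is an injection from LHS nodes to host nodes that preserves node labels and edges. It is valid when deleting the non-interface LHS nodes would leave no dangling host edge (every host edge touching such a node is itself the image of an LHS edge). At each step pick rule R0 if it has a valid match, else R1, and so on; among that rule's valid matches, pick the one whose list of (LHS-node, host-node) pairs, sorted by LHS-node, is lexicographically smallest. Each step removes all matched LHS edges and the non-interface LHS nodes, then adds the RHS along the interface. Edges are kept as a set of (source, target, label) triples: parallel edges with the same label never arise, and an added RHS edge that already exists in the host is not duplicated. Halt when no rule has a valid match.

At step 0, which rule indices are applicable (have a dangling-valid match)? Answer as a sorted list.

R0: 3 valid matches — {0↦3, 1↦4}, {0↦3, 1↦5}, {0↦3, 1↦6}
R1: no valid match — LHS pattern not found
R2: no valid match — LHS pattern not found

Answer: [R0]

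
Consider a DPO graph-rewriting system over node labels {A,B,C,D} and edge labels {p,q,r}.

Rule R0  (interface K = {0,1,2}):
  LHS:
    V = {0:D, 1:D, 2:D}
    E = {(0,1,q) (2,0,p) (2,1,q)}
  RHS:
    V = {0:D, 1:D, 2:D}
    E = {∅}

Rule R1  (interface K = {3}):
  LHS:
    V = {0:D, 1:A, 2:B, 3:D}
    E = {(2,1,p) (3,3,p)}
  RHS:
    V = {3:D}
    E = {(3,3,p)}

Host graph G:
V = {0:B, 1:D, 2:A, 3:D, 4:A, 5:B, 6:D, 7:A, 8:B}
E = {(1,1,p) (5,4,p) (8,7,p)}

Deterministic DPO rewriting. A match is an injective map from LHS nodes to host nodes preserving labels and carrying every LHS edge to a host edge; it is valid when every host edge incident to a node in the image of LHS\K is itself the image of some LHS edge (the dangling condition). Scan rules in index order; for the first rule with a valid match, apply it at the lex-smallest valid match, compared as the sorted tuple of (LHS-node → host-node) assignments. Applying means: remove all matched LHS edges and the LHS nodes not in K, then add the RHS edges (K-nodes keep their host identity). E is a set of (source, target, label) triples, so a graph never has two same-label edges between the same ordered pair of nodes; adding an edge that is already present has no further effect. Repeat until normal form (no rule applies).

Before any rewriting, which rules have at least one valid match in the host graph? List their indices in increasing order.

Answer: [R1]

Derivation:
R0: no valid match — LHS pattern not found
R1: 4 valid matches — {0↦3, 1↦4, 2↦5, 3↦1}, {0↦3, 1↦7, 2↦8, 3↦1}, {0↦6, 1↦4, 2↦5, 3↦1} (+1 more)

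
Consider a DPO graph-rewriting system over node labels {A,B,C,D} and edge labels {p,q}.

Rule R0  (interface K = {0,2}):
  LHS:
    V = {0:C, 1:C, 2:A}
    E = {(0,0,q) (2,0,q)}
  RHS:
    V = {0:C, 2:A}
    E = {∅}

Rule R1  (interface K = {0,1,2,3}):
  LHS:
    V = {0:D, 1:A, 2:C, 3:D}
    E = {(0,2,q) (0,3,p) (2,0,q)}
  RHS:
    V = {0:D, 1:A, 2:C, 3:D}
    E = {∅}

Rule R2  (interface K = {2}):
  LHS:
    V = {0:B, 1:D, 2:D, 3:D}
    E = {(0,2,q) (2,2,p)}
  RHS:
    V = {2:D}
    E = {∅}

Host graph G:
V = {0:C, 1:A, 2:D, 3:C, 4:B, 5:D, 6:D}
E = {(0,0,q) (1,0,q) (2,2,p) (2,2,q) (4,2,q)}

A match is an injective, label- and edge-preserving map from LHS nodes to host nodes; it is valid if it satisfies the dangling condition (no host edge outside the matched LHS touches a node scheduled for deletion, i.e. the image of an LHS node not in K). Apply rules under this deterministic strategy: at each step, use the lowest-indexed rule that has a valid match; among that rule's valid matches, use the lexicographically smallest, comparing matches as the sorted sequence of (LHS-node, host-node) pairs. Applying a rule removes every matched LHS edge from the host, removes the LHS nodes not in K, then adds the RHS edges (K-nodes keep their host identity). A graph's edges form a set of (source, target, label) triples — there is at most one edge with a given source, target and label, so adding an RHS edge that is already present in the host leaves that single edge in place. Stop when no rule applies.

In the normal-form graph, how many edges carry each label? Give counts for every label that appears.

start.  V:7 E:5  edges: 0-q->0 1-q->0 2-p->2 2-q->2 4-q->2
1. fire R0 via {0↦0, 1↦3, 2↦1}  →  V:6 E:3  edges: 2-p->2 2-q->2 4-q->2
2. fire R2 via {0↦4, 1↦5, 2↦2, 3↦6}  →  V:3 E:1  edges: 2-q->2
final graph: no rule applies after step 2
NF edges: [(2, 2, 'q')]

Answer: q:1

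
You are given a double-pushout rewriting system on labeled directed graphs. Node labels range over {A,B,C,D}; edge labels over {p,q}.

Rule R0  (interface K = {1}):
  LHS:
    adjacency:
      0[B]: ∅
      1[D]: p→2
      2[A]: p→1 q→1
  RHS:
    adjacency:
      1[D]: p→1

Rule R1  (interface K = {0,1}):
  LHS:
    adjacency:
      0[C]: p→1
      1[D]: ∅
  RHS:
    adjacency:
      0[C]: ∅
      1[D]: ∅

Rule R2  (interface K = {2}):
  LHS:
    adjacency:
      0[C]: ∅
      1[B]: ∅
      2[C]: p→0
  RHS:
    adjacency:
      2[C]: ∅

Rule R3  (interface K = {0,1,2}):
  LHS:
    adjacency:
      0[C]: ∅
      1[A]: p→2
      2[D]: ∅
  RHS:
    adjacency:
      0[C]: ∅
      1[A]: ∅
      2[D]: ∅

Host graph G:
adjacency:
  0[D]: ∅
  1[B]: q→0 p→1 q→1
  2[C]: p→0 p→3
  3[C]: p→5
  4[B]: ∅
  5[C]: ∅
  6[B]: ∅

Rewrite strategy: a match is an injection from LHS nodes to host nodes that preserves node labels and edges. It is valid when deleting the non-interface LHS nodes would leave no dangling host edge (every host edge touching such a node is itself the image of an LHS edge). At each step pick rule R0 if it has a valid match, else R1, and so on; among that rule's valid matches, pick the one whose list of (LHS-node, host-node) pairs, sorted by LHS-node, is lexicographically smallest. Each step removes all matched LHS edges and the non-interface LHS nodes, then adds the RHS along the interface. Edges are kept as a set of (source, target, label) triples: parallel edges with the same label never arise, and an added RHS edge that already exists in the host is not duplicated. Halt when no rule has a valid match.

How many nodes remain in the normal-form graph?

Answer: 3

Steps:
[0] host  ⇒  7 nodes, 6 edges  {1-q->0 1-p->1 1-q->1 2-p->0 2-p->3 3-p->5}
[1] R1 @ {0↦2, 1↦0}  ⇒  7 nodes, 5 edges  {1-q->0 1-p->1 1-q->1 2-p->3 3-p->5}
[2] R2 @ {0↦5, 1↦4, 2↦3}  ⇒  5 nodes, 4 edges  {1-q->0 1-p->1 1-q->1 2-p->3}
[3] R2 @ {0↦3, 1↦6, 2↦2}  ⇒  3 nodes, 3 edges  {1-q->0 1-p->1 1-q->1}
final graph: no rule applies after step 3
NF nodes: {0:D, 1:B, 2:C}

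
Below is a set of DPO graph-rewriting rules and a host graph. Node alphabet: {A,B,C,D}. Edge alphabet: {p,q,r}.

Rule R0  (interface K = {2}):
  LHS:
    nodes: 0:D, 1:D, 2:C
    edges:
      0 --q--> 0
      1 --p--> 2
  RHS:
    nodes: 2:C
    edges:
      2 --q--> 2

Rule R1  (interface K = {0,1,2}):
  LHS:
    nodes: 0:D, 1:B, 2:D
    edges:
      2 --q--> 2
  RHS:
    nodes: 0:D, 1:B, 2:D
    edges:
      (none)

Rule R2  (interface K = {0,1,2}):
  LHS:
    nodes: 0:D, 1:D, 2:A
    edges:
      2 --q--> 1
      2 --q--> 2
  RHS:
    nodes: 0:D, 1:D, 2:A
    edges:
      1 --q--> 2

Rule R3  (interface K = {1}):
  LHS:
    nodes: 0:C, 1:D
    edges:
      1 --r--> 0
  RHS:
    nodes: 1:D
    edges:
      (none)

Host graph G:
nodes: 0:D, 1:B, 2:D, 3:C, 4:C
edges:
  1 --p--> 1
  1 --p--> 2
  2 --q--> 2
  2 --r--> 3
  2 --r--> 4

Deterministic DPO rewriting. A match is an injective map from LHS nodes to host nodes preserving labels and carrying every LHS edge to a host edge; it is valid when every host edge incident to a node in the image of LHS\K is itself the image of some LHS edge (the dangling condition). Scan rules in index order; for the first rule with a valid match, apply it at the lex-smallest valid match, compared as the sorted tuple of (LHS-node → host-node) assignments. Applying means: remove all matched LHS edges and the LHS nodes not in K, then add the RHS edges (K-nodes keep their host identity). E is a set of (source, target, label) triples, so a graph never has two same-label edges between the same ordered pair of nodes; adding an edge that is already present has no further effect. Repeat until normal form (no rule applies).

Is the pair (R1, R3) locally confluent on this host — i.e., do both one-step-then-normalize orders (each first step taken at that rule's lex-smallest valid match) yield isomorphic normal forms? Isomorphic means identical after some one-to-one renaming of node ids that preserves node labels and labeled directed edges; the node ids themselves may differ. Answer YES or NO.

Answer: YES

Derivation:
branch R1-first: apply at {0↦0, 1↦1, 2↦2} → |E|=4, then 2 more step(s) → NF |V|=3 |E|=2 V={0:D, 1:B, 2:D} E=1-p->1 1-p->2
branch R3-first: apply at {0↦3, 1↦2} → |E|=4, then 2 more step(s) → NF |V|=3 |E|=2 V={0:D, 1:B, 2:D} E=1-p->1 1-p->2
graphs isomorphic (equal up to label-preserving node renaming)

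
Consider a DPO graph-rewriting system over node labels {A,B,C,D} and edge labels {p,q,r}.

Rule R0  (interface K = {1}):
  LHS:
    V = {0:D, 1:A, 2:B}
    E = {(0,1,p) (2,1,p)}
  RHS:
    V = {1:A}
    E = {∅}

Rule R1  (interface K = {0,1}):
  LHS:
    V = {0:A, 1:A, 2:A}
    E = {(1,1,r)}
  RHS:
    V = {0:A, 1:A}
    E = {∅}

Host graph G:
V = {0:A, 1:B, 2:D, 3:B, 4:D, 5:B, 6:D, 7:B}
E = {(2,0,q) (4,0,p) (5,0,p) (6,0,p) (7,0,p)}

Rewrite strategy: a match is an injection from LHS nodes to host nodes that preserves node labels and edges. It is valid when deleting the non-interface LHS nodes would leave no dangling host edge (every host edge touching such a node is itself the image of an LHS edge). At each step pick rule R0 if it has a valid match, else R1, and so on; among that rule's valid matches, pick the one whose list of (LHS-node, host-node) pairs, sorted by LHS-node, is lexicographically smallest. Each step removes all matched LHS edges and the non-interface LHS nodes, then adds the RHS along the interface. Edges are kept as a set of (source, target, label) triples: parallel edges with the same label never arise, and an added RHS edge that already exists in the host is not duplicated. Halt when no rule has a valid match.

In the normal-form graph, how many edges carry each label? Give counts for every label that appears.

[0] host  ⇒  8 nodes, 5 edges  {2-q->0 4-p->0 5-p->0 6-p->0 7-p->0}
[1] R0 @ {0↦4, 1↦0, 2↦5}  ⇒  6 nodes, 3 edges  {2-q->0 6-p->0 7-p->0}
[2] R0 @ {0↦6, 1↦0, 2↦7}  ⇒  4 nodes, 1 edges  {2-q->0}
halt: no rule applies after step 2
NF edges: [(2, 0, 'q')]

Answer: q:1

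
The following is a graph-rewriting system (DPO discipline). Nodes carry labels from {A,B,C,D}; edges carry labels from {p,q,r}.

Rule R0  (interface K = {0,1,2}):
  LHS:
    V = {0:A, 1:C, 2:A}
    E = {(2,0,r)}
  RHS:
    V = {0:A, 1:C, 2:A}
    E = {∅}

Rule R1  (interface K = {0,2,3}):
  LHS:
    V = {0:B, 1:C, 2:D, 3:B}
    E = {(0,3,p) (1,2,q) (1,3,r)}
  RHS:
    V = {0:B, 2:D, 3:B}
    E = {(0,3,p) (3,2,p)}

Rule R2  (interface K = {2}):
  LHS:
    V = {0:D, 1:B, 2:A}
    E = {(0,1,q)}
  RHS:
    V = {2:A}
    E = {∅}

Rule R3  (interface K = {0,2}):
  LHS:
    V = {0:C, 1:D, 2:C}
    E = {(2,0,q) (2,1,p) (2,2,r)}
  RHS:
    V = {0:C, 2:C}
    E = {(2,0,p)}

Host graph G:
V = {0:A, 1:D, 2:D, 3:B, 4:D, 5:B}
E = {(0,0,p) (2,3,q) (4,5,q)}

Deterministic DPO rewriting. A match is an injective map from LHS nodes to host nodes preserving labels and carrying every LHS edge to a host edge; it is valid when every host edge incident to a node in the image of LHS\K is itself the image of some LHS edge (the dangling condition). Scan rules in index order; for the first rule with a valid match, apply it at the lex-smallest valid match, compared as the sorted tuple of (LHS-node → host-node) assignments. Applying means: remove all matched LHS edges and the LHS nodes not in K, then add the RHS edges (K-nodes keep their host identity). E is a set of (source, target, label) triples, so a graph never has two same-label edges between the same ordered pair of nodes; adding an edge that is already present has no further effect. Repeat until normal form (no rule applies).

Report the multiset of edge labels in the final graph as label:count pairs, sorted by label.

Answer: p:1

Rewrite trace:
start.  V:6 E:3  edges: 0-p->0 2-q->3 4-q->5
1. fire R2 via {0↦2, 1↦3, 2↦0}  →  V:4 E:2  edges: 0-p->0 4-q->5
2. fire R2 via {0↦4, 1↦5, 2↦0}  →  V:2 E:1  edges: 0-p->0
final graph: no rule applies after step 2
NF edges: [(0, 0, 'p')]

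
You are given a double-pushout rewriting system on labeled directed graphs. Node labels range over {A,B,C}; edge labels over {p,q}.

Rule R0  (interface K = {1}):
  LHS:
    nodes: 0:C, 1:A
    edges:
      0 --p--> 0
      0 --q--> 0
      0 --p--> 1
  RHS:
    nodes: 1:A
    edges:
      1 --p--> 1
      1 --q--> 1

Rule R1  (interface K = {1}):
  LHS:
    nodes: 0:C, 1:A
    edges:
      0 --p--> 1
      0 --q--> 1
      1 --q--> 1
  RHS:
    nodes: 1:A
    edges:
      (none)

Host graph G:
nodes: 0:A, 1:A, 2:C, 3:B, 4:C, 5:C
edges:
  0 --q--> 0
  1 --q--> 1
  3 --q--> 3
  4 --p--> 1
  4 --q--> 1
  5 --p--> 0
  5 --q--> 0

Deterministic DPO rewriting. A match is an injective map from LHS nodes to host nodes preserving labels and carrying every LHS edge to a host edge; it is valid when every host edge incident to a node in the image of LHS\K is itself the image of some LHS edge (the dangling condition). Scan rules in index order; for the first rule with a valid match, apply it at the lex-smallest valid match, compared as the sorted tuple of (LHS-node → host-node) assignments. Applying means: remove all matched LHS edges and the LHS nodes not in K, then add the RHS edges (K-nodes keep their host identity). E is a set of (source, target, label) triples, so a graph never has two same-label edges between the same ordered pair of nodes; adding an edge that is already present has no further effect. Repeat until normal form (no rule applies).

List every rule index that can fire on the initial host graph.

R0: no valid match — LHS pattern not found
R1: 2 valid matches — {0↦4, 1↦1}, {0↦5, 1↦0}

Answer: [R1]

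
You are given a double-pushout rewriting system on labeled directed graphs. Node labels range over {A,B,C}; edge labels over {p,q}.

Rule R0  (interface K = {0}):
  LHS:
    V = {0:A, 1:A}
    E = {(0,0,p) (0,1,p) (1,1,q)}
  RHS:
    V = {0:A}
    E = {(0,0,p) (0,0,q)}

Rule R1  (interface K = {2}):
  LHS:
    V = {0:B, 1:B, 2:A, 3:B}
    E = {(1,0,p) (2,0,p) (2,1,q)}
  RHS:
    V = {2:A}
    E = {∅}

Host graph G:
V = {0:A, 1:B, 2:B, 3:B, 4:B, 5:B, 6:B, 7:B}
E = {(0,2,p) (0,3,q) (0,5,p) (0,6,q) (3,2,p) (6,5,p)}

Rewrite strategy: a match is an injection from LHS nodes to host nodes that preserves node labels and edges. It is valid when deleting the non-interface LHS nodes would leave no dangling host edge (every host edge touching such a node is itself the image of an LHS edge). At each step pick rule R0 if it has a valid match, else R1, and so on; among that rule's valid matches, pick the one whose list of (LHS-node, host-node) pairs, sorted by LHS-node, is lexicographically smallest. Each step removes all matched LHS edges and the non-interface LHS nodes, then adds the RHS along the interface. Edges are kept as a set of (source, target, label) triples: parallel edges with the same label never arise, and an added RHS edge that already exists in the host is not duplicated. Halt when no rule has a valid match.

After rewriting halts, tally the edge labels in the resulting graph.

[0] host  ⇒  8 nodes, 6 edges  {0-p->2 0-q->3 0-p->5 0-q->6 3-p->2 6-p->5}
[1] R1 @ {0↦2, 1↦3, 2↦0, 3↦1}  ⇒  5 nodes, 3 edges  {0-p->5 0-q->6 6-p->5}
[2] R1 @ {0↦5, 1↦6, 2↦0, 3↦4}  ⇒  2 nodes, 0 edges  {∅}
normal form: no rule applies after step 2
NF edges: []

Answer: (no edges)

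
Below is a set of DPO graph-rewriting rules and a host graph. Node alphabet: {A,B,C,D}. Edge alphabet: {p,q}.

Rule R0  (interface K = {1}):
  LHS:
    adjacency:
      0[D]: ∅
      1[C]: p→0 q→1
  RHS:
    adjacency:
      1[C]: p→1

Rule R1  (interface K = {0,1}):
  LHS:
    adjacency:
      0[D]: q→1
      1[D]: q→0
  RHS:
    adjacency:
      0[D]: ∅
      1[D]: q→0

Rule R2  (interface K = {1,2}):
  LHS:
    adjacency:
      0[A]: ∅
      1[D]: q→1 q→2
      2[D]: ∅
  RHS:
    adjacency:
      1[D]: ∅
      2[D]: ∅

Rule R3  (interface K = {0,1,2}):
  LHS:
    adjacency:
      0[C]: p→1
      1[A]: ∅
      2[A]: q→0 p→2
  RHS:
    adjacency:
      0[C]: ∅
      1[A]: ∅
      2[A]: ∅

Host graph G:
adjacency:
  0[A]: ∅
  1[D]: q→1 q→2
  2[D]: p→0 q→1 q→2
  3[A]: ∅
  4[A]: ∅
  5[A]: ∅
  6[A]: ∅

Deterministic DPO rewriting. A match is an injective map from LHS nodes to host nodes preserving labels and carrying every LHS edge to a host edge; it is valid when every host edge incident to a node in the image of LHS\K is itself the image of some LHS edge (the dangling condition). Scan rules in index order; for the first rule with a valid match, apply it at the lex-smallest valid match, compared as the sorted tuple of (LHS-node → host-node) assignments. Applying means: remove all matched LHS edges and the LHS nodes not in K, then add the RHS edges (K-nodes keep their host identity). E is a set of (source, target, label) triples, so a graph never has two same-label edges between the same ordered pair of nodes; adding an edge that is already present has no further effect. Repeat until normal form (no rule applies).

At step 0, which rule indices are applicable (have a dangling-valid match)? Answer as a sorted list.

Answer: [R1,R2]

Rewrite trace:
R0: no valid match — LHS pattern not found
R1: 2 valid matches — {0↦1, 1↦2}, {0↦2, 1↦1}
R2: 8 valid matches — {0↦3, 1↦1, 2↦2}, {0↦3, 1↦2, 2↦1}, {0↦4, 1↦1, 2↦2} (+5 more)
R3: no valid match — LHS pattern not found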